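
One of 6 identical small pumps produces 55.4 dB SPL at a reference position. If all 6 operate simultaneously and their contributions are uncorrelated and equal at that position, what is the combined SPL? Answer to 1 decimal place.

63.2 dB SPL

6 equal incoherent sources raise the level by 10·log₁₀(6) = 7.78 dB.
L_total = 55.4 + 7.78 = 63.2 dB SPL.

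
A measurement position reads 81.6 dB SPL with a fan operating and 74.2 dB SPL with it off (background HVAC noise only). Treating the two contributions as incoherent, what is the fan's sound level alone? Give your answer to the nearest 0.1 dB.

80.7 dB SPL

Remove the background by subtracting linear intensities:
L_src = 10·log₁₀(10^(81.6/10) − 10^(74.2/10)) = 10·log₁₀(118200000) = 80.7 dB SPL.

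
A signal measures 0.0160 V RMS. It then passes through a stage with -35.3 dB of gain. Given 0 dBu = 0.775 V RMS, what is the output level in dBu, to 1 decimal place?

-69.0 dBu

Input level: 20·log₁₀(0.0160/0.775) = -33.70 dBu.
Output: -33.70 − 35.3 = -69.0 dBu.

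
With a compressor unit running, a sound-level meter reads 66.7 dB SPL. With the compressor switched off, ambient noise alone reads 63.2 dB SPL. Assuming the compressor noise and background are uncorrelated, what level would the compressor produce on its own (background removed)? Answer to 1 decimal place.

64.1 dB SPL

Background correction is a power subtraction:
L_src = 10·log₁₀(10^(66.7/10) − 10^(63.2/10)) = 10·log₁₀(2588000) = 64.1 dB SPL.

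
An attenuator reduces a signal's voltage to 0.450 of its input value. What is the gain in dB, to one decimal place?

For a voltage ratio, dB = 20·log₁₀(V₂/V₁).
20·log₁₀(0.450) = -6.9 dB.

-6.9 dB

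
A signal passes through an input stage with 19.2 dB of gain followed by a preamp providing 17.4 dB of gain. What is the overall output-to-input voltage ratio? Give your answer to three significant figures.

Net gain = 19.2 + 17.4 = 36.6 dB.
Voltage ratio = 10^(36.6/20) = 67.6.

67.6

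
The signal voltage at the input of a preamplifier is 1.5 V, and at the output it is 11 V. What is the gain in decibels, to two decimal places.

17.31 dB

For a voltage ratio, dB = 20·log₁₀(V₂/V₁).
20·log₁₀(11/1.5) = 20·log₁₀(7.333) = 17.31 dB.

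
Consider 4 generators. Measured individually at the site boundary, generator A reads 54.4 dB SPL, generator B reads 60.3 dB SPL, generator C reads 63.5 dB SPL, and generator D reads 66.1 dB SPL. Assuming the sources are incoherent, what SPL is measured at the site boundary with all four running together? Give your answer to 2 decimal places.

68.84 dB SPL

Uncorrelated sources add in intensity (power), not in dB.
L_total = 10·log₁₀(10^(54.4/10) + 10^(60.3/10) + 10^(63.5/10) + 10^(66.1/10)) = 10·log₁₀(7659000) = 68.84 dB SPL.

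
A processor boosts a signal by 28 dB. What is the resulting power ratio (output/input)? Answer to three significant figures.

Power ratio = 10^(dB/10).
10^(28/10) = 10^(2.800) = 631.

631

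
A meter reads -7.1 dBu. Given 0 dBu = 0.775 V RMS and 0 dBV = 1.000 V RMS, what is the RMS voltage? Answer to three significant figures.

0.342 V

V = 0.775 V × 10^(-7.1/20).
= 0.775 × 0.4416 = 0.342 V.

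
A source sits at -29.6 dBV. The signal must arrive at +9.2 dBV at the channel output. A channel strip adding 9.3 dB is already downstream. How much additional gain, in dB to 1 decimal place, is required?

The required make-up gain is the shortfall in the dB sum.
G = +9.2 − (-29.6) − 9.3 = 29.5 dB.

29.5 dB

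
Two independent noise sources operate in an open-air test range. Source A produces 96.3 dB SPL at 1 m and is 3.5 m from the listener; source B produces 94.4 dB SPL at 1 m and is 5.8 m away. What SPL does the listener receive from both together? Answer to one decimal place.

At the listener: L_A = 96.3 − 20·log₁₀(3.5) = 85.42 dB; L_B = 94.4 − 20·log₁₀(5.8) = 79.13 dB.
Combined: 10·log₁₀(10^(85.42/10)+10^(79.13/10)) = 86.3 dB SPL.

86.3 dB SPL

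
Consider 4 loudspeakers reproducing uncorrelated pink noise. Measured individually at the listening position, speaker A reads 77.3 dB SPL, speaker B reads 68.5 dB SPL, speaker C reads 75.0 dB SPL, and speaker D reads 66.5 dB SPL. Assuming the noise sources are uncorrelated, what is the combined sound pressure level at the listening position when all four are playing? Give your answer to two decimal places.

Uncorrelated sources add in intensity (power), not in dB.
L_total = 10·log₁₀(10^(77.3/10) + 10^(68.5/10) + 10^(75.0/10) + 10^(66.5/10)) = 10·log₁₀(96870000) = 79.86 dB SPL.

79.86 dB SPL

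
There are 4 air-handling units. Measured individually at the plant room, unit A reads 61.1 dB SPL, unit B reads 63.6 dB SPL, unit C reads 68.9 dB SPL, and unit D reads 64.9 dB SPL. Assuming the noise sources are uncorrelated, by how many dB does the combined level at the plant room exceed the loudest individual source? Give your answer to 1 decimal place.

2.7 dB

Add the sources as powers (linear), then convert back to dB:
L_total = 10·log₁₀(10^(61.1/10) + 10^(63.6/10) + 10^(68.9/10) + 10^(64.9/10)) = 71.59 dB SPL.
Excess over the loudest (68.9 dB): 71.59 − 68.9 = 2.7 dB.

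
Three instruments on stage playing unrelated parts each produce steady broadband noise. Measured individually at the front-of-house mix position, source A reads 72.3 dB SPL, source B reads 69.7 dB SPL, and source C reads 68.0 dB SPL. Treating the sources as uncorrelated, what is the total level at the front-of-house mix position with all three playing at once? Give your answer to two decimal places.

75.14 dB SPL

Incoherent sources sum as intensities:
L_total = 10·log₁₀(10^(72.3/10) + 10^(69.7/10) + 10^(68.0/10)) = 10·log₁₀(32620000) = 75.14 dB SPL.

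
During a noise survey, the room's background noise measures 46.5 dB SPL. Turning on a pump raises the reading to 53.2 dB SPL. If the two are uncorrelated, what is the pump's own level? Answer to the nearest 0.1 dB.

Remove the background by subtracting linear intensities:
L_src = 10·log₁₀(10^(53.2/10) − 10^(46.5/10)) = 10·log₁₀(164300) = 52.2 dB SPL.

52.2 dB SPL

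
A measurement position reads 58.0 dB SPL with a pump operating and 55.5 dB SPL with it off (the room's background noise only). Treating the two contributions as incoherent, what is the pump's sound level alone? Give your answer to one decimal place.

Remove the background by subtracting linear intensities:
L_src = 10·log₁₀(10^(58.0/10) − 10^(55.5/10)) = 10·log₁₀(276100) = 54.4 dB SPL.

54.4 dB SPL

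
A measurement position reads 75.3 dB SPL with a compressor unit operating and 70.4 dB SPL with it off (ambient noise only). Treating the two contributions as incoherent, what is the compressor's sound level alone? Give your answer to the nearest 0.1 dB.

Subtract intensities: L_src = 10·log₁₀(10^(L_total/10) − 10^(L_bg/10)).
L_src = 10·log₁₀(10^(75.3/10) − 10^(70.4/10)) = 10·log₁₀(22920000) = 73.6 dB SPL.

73.6 dB SPL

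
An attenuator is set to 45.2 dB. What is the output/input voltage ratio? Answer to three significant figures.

0.00550

Voltage ratio = 10^(dB/20).
10^(-45.2/20) = 10^(-2.260) = 0.00550.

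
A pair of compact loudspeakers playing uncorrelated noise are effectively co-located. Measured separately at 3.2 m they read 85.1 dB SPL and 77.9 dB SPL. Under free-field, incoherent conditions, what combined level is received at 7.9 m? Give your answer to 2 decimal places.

78.01 dB SPL

Combined at 3.2 m: 10·log₁₀(10^(85.1/10)+10^(77.9/10)) = 85.857 dB SPL.
Then apply −20·log₁₀(7.9/3.2) = -7.850 dB → 78.01 dB SPL.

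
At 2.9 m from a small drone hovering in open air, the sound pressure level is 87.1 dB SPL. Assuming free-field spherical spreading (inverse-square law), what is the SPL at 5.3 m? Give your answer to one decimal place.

Free-field point source: level drops by 20·log₁₀ of the distance ratio.
ΔL = −20·log₁₀(5.3/2.9) = -5.24 dB, so L₂ = 87.1 + (-5.24) = 81.9 dB SPL.

81.9 dB SPL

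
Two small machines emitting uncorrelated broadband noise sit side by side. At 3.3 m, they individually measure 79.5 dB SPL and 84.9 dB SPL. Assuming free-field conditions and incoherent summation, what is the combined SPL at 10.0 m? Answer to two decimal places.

76.37 dB SPL

Combined at 3.3 m: 10·log₁₀(10^(79.5/10)+10^(84.9/10)) = 86.001 dB SPL.
Then apply −20·log₁₀(10.0/3.3) = -9.630 dB → 76.37 dB SPL.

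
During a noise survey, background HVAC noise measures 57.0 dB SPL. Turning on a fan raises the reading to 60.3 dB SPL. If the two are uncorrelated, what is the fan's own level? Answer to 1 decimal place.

Subtract intensities: L_src = 10·log₁₀(10^(L_total/10) − 10^(L_bg/10)).
L_src = 10·log₁₀(10^(60.3/10) − 10^(57.0/10)) = 10·log₁₀(570300) = 57.6 dB SPL.

57.6 dB SPL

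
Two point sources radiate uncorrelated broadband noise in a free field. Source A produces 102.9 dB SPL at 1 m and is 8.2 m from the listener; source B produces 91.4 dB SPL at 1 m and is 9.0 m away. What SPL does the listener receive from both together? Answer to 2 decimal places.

84.87 dB SPL

At the listener: L_A = 102.9 − 20·log₁₀(8.2) = 84.624 dB; L_B = 91.4 − 20·log₁₀(9.0) = 72.315 dB.
Combined: 10·log₁₀(10^(84.624/10)+10^(72.315/10)) = 84.87 dB SPL.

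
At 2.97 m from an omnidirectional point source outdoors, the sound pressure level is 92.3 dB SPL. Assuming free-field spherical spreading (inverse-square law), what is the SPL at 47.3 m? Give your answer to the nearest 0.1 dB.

Free-field point source: level drops by 20·log₁₀ of the distance ratio.
ΔL = −20·log₁₀(47.3/2.97) = -24.04 dB, so L₂ = 92.3 + (-24.04) = 68.3 dB SPL.

68.3 dB SPL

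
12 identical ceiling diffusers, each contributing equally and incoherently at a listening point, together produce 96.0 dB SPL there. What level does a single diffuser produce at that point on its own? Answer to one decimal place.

12 equal incoherent sources add 10·log₁₀(12) = 10.79 dB over one source.
L_one = 96.0 − 10.79 = 85.2 dB SPL.

85.2 dB SPL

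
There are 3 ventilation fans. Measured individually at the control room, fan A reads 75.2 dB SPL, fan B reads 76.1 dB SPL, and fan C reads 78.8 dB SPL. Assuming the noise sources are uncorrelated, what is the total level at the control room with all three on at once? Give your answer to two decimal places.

81.75 dB SPL

Uncorrelated sources add in intensity (power), not in dB.
L_total = 10·log₁₀(10^(75.2/10) + 10^(76.1/10) + 10^(78.8/10)) = 10·log₁₀(149700000) = 81.75 dB SPL.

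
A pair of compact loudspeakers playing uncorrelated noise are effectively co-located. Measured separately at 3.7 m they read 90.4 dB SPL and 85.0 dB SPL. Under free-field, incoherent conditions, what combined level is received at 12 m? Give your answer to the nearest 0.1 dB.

Combined at 3.7 m: 10·log₁₀(10^(90.4/10)+10^(85.0/10)) = 91.50 dB SPL.
Then apply −20·log₁₀(12/3.7) = -10.22 dB → 81.3 dB SPL.

81.3 dB SPL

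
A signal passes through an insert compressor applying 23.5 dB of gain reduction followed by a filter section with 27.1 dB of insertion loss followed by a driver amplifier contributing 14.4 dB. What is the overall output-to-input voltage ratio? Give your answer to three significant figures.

0.0155

Net gain = (−23.5) + (−27.1) + 14.4 = -36.2 dB.
Voltage ratio = 10^(-36.2/20) = 0.0155.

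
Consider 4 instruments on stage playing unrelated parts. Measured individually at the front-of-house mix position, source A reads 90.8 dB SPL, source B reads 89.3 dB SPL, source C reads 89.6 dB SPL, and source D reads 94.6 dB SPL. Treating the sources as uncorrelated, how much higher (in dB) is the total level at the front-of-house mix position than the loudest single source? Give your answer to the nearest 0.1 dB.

Add the sources as powers (linear), then convert back to dB:
L_total = 10·log₁₀(10^(90.8/10) + 10^(89.3/10) + 10^(89.6/10) + 10^(94.6/10)) = 97.67 dB SPL.
Excess over the loudest (94.6 dB): 97.67 − 94.6 = 3.1 dB.

3.1 dB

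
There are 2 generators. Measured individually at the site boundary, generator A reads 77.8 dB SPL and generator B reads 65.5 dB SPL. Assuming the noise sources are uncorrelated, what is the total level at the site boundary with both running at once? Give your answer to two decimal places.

Incoherent sources sum as intensities:
L_total = 10·log₁₀(10^(77.8/10) + 10^(65.5/10)) = 10·log₁₀(63800000) = 78.05 dB SPL.

78.05 dB SPL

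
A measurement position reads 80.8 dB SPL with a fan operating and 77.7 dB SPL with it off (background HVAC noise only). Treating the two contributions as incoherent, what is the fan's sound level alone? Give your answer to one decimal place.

77.9 dB SPL

Background correction is a power subtraction:
L_src = 10·log₁₀(10^(80.8/10) − 10^(77.7/10)) = 10·log₁₀(61340000) = 77.9 dB SPL.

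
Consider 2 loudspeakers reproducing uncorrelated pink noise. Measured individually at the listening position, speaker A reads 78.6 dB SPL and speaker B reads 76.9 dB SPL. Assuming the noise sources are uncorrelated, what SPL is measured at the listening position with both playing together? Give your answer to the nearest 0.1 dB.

Incoherent sources sum as intensities:
L_total = 10·log₁₀(10^(78.6/10) + 10^(76.9/10)) = 10·log₁₀(121400000) = 80.8 dB SPL.

80.8 dB SPL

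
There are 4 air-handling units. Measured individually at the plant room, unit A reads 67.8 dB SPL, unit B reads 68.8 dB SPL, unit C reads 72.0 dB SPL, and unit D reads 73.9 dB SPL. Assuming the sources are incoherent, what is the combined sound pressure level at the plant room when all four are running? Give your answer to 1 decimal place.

77.3 dB SPL

Incoherent sources sum as intensities:
L_total = 10·log₁₀(10^(67.8/10) + 10^(68.8/10) + 10^(72.0/10) + 10^(73.9/10)) = 10·log₁₀(54010000) = 77.3 dB SPL.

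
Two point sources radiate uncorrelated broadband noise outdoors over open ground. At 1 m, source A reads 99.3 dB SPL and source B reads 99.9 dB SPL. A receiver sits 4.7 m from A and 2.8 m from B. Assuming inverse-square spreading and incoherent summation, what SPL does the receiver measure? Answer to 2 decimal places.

92.13 dB SPL

At the listener: L_A = 99.3 − 20·log₁₀(4.7) = 85.858 dB; L_B = 99.9 − 20·log₁₀(2.8) = 90.957 dB.
Combined: 10·log₁₀(10^(85.858/10)+10^(90.957/10)) = 92.13 dB SPL.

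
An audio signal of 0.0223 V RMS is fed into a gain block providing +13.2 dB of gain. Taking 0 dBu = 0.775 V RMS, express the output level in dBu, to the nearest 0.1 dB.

-17.6 dBu

Input level: 20·log₁₀(0.0223/0.775) = -30.82 dBu.
Output: -30.82 + 13.2 = -17.6 dBu.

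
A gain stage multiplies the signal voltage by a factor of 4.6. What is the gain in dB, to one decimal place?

Voltage is an amplitude quantity, so gain = 20·log₁₀(V_out/V_in).
20·log₁₀(4.6) = 13.3 dB.

13.3 dB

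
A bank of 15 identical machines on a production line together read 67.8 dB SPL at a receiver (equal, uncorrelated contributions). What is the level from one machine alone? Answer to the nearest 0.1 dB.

15 equal incoherent sources add 10·log₁₀(15) = 11.76 dB over one source.
L_one = 67.8 − 11.76 = 56.0 dB SPL.

56.0 dB SPL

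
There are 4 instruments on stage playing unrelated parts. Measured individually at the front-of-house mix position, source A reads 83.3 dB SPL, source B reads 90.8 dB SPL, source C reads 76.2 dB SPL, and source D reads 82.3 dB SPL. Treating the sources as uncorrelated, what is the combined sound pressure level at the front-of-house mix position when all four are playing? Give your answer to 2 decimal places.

92.12 dB SPL

Add the sources as powers (linear), then convert back to dB:
L_total = 10·log₁₀(10^(83.3/10) + 10^(90.8/10) + 10^(76.2/10) + 10^(82.3/10)) = 10·log₁₀(1628000000) = 92.12 dB SPL.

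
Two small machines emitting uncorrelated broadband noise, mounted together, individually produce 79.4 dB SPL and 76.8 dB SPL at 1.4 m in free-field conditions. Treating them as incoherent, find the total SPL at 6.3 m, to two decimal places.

68.24 dB SPL

Combined at 1.4 m: 10·log₁₀(10^(79.4/10)+10^(76.8/10)) = 81.302 dB SPL.
Then apply −20·log₁₀(6.3/1.4) = -13.064 dB → 68.24 dB SPL.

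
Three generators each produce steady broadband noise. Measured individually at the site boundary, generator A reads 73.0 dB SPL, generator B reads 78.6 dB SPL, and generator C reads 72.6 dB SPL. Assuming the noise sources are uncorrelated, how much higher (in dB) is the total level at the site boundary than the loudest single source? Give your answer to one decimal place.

1.8 dB

Uncorrelated sources add in intensity (power), not in dB.
L_total = 10·log₁₀(10^(73.0/10) + 10^(78.6/10) + 10^(72.6/10)) = 80.44 dB SPL.
Excess over the loudest (78.6 dB): 80.44 − 78.6 = 1.8 dB.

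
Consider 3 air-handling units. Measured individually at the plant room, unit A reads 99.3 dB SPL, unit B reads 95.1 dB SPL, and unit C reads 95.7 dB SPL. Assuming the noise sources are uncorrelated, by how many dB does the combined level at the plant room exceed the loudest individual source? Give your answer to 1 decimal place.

2.6 dB

Incoherent sources sum as intensities:
L_total = 10·log₁₀(10^(99.3/10) + 10^(95.1/10) + 10^(95.7/10)) = 101.89 dB SPL.
Excess over the loudest (99.3 dB): 101.89 − 99.3 = 2.6 dB.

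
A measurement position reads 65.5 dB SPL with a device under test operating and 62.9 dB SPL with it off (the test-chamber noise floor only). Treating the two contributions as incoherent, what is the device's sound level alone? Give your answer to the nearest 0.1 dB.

Background correction is a power subtraction:
L_src = 10·log₁₀(10^(65.5/10) − 10^(62.9/10)) = 10·log₁₀(1598000) = 62.0 dB SPL.

62.0 dB SPL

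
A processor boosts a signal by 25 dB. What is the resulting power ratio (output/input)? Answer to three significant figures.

316

Power ratio = 10^(dB/10).
10^(25/10) = 10^(2.500) = 316.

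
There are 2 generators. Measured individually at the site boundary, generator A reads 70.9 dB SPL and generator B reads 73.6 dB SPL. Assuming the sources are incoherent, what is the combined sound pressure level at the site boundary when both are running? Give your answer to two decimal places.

Add the sources as powers (linear), then convert back to dB:
L_total = 10·log₁₀(10^(70.9/10) + 10^(73.6/10)) = 10·log₁₀(35210000) = 75.47 dB SPL.

75.47 dB SPL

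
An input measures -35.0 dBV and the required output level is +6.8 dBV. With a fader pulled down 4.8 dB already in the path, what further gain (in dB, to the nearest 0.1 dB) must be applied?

46.6 dB

The required make-up gain is the shortfall in the dB sum.
G = +6.8 − (-35.0) + 4.8 = 46.6 dB.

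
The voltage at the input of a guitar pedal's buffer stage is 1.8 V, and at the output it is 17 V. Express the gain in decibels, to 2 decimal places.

19.50 dB

Voltage ratio → dB uses the 20·log₁₀ form:
20·log₁₀(17/1.8) = 20·log₁₀(9.444) = 19.50 dB.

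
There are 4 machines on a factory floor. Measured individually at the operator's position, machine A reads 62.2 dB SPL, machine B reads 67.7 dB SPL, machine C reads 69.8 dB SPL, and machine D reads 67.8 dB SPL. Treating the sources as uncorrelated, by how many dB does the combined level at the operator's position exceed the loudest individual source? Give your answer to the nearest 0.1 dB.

Add the sources as powers (linear), then convert back to dB:
L_total = 10·log₁₀(10^(62.2/10) + 10^(67.7/10) + 10^(69.8/10) + 10^(67.8/10)) = 73.64 dB SPL.
Excess over the loudest (69.8 dB): 73.64 − 69.8 = 3.8 dB.

3.8 dB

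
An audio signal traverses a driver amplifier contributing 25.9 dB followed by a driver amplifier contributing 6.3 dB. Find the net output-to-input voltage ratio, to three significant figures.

Net gain = 25.9 + 6.3 = 32.2 dB.
Voltage ratio = 10^(32.2/20) = 40.7.

40.7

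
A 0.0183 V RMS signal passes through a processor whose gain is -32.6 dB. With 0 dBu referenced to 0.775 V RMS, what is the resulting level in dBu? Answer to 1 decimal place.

-65.1 dBu

Input level: 20·log₁₀(0.0183/0.775) = -32.54 dBu.
Output: -32.54 − 32.6 = -65.1 dBu.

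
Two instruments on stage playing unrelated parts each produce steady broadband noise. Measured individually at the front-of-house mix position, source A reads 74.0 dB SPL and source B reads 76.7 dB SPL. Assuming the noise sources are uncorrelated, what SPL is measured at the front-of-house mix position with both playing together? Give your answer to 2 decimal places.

78.57 dB SPL

Incoherent sources sum as intensities:
L_total = 10·log₁₀(10^(74.0/10) + 10^(76.7/10)) = 10·log₁₀(71890000) = 78.57 dB SPL.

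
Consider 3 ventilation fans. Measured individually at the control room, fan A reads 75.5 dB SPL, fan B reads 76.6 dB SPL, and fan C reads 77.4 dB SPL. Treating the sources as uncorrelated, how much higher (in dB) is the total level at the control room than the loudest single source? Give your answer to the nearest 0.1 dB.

3.9 dB

Add the sources as powers (linear), then convert back to dB:
L_total = 10·log₁₀(10^(75.5/10) + 10^(76.6/10) + 10^(77.4/10)) = 81.34 dB SPL.
Excess over the loudest (77.4 dB): 81.34 − 77.4 = 3.9 dB.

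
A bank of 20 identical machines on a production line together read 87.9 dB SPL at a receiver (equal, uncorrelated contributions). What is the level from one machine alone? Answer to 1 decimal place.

20 equal incoherent sources add 10·log₁₀(20) = 13.01 dB over one source.
L_one = 87.9 − 13.01 = 74.9 dB SPL.

74.9 dB SPL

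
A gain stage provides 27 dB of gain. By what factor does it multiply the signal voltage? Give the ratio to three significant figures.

Voltage ratio = 10^(dB/20).
10^(27/20) = 10^(1.350) = 22.4.

22.4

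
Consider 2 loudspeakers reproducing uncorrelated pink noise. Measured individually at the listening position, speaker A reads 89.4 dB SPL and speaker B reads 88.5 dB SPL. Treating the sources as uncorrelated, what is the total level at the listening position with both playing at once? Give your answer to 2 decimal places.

91.98 dB SPL

Add the sources as powers (linear), then convert back to dB:
L_total = 10·log₁₀(10^(89.4/10) + 10^(88.5/10)) = 10·log₁₀(1579000000) = 91.98 dB SPL.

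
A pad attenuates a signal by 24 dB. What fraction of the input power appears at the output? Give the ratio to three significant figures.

Power ratio = 10^(dB/10).
10^(-24/10) = 10^(-2.400) = 0.00398.

0.00398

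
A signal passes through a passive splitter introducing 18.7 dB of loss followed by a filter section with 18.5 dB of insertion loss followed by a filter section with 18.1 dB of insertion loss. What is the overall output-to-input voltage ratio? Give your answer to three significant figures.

0.00172

Net gain = (−18.7) + (−18.5) + (−18.1) = -55.3 dB.
Voltage ratio = 10^(-55.3/20) = 0.00172.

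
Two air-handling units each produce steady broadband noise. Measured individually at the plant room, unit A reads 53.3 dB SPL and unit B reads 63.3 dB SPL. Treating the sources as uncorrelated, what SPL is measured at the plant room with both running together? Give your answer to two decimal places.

Incoherent sources sum as intensities:
L_total = 10·log₁₀(10^(53.3/10) + 10^(63.3/10)) = 10·log₁₀(2352000) = 63.71 dB SPL.

63.71 dB SPL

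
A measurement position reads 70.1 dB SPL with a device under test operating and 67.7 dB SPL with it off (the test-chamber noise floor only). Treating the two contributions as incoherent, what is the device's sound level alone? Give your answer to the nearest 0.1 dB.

66.4 dB SPL

Remove the background by subtracting linear intensities:
L_src = 10·log₁₀(10^(70.1/10) − 10^(67.7/10)) = 10·log₁₀(4344000) = 66.4 dB SPL.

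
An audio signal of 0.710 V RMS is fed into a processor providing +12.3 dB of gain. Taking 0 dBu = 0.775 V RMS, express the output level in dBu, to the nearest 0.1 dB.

Input level: 20·log₁₀(0.710/0.775) = -0.76 dBu.
Output: -0.76 + 12.3 = +11.5 dBu.

+11.5 dBu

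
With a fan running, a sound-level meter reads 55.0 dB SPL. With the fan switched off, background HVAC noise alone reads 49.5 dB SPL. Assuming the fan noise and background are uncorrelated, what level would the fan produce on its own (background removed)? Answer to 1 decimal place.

Remove the background by subtracting linear intensities:
L_src = 10·log₁₀(10^(55.0/10) − 10^(49.5/10)) = 10·log₁₀(227100) = 53.6 dB SPL.

53.6 dB SPL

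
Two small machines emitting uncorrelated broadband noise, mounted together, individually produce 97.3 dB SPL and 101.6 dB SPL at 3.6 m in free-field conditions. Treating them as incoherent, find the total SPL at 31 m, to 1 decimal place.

Combined at 3.6 m: 10·log₁₀(10^(97.3/10)+10^(101.6/10)) = 102.97 dB SPL.
Then apply −20·log₁₀(31/3.6) = -18.70 dB → 84.3 dB SPL.

84.3 dB SPL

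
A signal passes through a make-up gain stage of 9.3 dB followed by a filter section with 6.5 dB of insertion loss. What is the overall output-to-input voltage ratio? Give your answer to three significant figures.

1.38

Net gain = 9.3 + (−6.5) = 2.8 dB.
Voltage ratio = 10^(2.8/20) = 1.38.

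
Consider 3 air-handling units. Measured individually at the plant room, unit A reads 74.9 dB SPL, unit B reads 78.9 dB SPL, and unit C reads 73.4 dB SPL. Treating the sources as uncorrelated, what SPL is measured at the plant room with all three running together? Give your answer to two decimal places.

81.15 dB SPL

Uncorrelated sources add in intensity (power), not in dB.
L_total = 10·log₁₀(10^(74.9/10) + 10^(78.9/10) + 10^(73.4/10)) = 10·log₁₀(130400000) = 81.15 dB SPL.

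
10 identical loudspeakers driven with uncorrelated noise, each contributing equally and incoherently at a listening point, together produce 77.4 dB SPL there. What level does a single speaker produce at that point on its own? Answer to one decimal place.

67.4 dB SPL

10 equal incoherent sources add 10·log₁₀(10) = 10.00 dB over one source.
L_one = 77.4 − 10.00 = 67.4 dB SPL.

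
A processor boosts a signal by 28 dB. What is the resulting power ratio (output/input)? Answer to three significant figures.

Power ratio = 10^(dB/10).
10^(28/10) = 10^(2.800) = 631.

631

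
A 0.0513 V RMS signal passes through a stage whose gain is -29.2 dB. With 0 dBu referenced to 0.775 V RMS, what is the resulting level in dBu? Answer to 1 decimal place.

-52.8 dBu

Input level: 20·log₁₀(0.0513/0.775) = -23.58 dBu.
Output: -23.58 − 29.2 = -52.8 dBu.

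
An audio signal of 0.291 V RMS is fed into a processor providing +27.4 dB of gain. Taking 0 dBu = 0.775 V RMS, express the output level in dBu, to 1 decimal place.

+18.9 dBu

Input level: 20·log₁₀(0.291/0.775) = -8.51 dBu.
Output: -8.51 + 27.4 = +18.9 dBu.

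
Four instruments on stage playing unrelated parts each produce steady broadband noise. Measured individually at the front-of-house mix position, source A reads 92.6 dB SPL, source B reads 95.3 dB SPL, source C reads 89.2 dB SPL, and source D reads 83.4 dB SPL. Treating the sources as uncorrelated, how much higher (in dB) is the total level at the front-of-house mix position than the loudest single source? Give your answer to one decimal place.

Uncorrelated sources add in intensity (power), not in dB.
L_total = 10·log₁₀(10^(92.6/10) + 10^(95.3/10) + 10^(89.2/10) + 10^(83.4/10)) = 97.96 dB SPL.
Excess over the loudest (95.3 dB): 97.96 − 95.3 = 2.7 dB.

2.7 dB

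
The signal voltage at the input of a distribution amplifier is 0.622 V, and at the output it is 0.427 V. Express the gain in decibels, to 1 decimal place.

For a voltage ratio, dB = 20·log₁₀(V₂/V₁).
20·log₁₀(0.427/0.622) = 20·log₁₀(0.6865) = -3.3 dB.

-3.3 dB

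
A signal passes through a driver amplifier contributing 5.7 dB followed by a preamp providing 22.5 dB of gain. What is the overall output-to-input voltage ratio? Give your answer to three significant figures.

Net gain = 5.7 + 22.5 = 28.2 dB.
Voltage ratio = 10^(28.2/20) = 25.7.

25.7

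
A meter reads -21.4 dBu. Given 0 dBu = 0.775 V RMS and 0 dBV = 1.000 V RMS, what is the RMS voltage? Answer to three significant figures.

0.0660 V

V = 0.775 V × 10^(-21.4/20).
= 0.775 × 0.08511 = 0.0660 V.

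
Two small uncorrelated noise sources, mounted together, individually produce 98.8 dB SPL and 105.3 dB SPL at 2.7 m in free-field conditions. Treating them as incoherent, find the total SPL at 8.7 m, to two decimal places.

Combined at 2.7 m: 10·log₁₀(10^(98.8/10)+10^(105.3/10)) = 106.177 dB SPL.
Then apply −20·log₁₀(8.7/2.7) = -10.163 dB → 96.01 dB SPL.

96.01 dB SPL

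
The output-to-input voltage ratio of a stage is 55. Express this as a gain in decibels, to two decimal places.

Voltage is an amplitude quantity, so gain = 20·log₁₀(V_out/V_in).
20·log₁₀(55) = 34.81 dB.

34.81 dB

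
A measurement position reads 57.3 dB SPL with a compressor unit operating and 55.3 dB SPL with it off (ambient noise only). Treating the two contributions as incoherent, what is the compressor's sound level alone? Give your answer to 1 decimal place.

53.0 dB SPL

Remove the background by subtracting linear intensities:
L_src = 10·log₁₀(10^(57.3/10) − 10^(55.3/10)) = 10·log₁₀(198200) = 53.0 dB SPL.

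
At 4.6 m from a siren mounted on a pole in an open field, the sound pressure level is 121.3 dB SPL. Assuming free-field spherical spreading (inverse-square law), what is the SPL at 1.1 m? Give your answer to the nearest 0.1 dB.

Free-field point source: level drops by 20·log₁₀ of the distance ratio.
ΔL = −20·log₁₀(1.1/4.6) = 12.43 dB, so L₂ = 121.3 + (12.43) = 133.7 dB SPL.

133.7 dB SPL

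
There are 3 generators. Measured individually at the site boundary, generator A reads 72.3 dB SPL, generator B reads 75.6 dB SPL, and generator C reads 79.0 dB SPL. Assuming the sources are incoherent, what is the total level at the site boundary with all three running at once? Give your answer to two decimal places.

81.23 dB SPL

Incoherent sources sum as intensities:
L_total = 10·log₁₀(10^(72.3/10) + 10^(75.6/10) + 10^(79.0/10)) = 10·log₁₀(132700000) = 81.23 dB SPL.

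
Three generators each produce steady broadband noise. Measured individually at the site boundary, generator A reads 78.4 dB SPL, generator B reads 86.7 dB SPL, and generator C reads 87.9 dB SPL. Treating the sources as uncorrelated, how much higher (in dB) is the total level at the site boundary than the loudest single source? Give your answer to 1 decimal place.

2.7 dB

Uncorrelated sources add in intensity (power), not in dB.
L_total = 10·log₁₀(10^(78.4/10) + 10^(86.7/10) + 10^(87.9/10)) = 90.62 dB SPL.
Excess over the loudest (87.9 dB): 90.62 − 87.9 = 2.7 dB.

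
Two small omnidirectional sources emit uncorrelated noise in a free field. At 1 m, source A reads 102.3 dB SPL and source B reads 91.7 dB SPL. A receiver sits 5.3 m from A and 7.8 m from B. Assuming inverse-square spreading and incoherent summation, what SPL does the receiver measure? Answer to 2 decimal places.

At the listener: L_A = 102.3 − 20·log₁₀(5.3) = 87.814 dB; L_B = 91.7 − 20·log₁₀(7.8) = 73.858 dB.
Combined: 10·log₁₀(10^(87.814/10)+10^(73.858/10)) = 87.99 dB SPL.

87.99 dB SPL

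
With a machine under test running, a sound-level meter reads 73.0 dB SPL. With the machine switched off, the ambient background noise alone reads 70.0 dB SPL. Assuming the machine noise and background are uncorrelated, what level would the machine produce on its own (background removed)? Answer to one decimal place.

Background correction is a power subtraction:
L_src = 10·log₁₀(10^(73.0/10) − 10^(70.0/10)) = 10·log₁₀(9953000) = 70.0 dB SPL.

70.0 dB SPL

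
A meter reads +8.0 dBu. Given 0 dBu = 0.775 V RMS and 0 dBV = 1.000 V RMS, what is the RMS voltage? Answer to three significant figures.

V = 0.775 V × 10^(+8.0/20).
= 0.775 × 2.512 = 1.95 V.

1.95 V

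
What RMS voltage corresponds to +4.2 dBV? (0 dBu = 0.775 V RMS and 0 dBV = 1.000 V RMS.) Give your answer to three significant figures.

1.62 V

V = 1.000 V × 10^(+4.2/20).
= 1.000 × 1.622 = 1.62 V.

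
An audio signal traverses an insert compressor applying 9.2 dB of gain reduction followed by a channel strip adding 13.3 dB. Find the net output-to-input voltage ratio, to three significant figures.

Net gain = (−9.2) + 13.3 = 4.1 dB.
Voltage ratio = 10^(4.1/20) = 1.60.

1.60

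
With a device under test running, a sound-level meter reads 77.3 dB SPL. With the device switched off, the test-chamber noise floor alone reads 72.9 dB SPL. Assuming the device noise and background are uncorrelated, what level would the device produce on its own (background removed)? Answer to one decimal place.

Background correction is a power subtraction:
L_src = 10·log₁₀(10^(77.3/10) − 10^(72.9/10)) = 10·log₁₀(34200000) = 75.3 dB SPL.

75.3 dB SPL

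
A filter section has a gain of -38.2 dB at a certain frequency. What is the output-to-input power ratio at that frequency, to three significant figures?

Power ratio = 10^(dB/10).
10^(-38.2/10) = 10^(-3.820) = 0.000151.

0.000151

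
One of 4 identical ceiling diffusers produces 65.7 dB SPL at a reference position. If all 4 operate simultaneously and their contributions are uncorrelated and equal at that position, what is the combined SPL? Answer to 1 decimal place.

71.7 dB SPL

4 equal incoherent sources raise the level by 10·log₁₀(4) = 6.02 dB.
L_total = 65.7 + 6.02 = 71.7 dB SPL.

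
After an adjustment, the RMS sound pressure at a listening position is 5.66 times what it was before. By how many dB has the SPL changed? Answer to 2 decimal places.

15.06 dB

Sound pressure is an amplitude quantity: ΔL = 20·log₁₀(p₂/p₁).
20·log₁₀(5.66) = 15.06 dB.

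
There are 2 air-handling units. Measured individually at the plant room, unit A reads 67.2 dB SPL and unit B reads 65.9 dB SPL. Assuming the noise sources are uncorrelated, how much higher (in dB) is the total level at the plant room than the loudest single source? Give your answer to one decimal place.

2.4 dB

Incoherent sources sum as intensities:
L_total = 10·log₁₀(10^(67.2/10) + 10^(65.9/10)) = 69.61 dB SPL.
Excess over the loudest (67.2 dB): 69.61 − 67.2 = 2.4 dB.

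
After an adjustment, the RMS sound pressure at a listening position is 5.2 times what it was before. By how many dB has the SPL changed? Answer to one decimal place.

SPL change from a pressure ratio uses the 20·log₁₀ form:
20·log₁₀(5.2) = 14.3 dB.

14.3 dB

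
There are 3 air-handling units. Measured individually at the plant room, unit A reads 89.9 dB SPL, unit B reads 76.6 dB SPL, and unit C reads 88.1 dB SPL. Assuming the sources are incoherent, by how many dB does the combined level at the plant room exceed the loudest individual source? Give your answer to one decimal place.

Add the sources as powers (linear), then convert back to dB:
L_total = 10·log₁₀(10^(89.9/10) + 10^(76.6/10) + 10^(88.1/10)) = 92.22 dB SPL.
Excess over the loudest (89.9 dB): 92.22 − 89.9 = 2.3 dB.

2.3 dB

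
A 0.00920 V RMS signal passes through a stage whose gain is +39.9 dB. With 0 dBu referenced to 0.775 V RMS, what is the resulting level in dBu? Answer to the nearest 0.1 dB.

Input level: 20·log₁₀(0.00920/0.775) = -38.51 dBu.
Output: -38.51 + 39.9 = +1.4 dBu.

+1.4 dBu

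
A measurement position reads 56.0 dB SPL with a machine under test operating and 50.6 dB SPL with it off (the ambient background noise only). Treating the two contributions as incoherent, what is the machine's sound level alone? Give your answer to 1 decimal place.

Subtract intensities: L_src = 10·log₁₀(10^(L_total/10) − 10^(L_bg/10)).
L_src = 10·log₁₀(10^(56.0/10) − 10^(50.6/10)) = 10·log₁₀(283300) = 54.5 dB SPL.

54.5 dB SPL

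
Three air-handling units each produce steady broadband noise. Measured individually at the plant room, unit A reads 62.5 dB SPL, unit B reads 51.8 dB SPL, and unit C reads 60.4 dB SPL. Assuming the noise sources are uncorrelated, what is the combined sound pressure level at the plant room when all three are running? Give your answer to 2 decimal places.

Incoherent sources sum as intensities:
L_total = 10·log₁₀(10^(62.5/10) + 10^(51.8/10) + 10^(60.4/10)) = 10·log₁₀(3026000) = 64.81 dB SPL.

64.81 dB SPL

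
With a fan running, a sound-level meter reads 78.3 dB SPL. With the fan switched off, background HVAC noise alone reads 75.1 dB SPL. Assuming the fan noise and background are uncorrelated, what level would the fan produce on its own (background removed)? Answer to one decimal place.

75.5 dB SPL

Remove the background by subtracting linear intensities:
L_src = 10·log₁₀(10^(78.3/10) − 10^(75.1/10)) = 10·log₁₀(35250000) = 75.5 dB SPL.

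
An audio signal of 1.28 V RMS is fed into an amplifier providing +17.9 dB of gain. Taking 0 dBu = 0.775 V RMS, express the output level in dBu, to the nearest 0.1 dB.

Input level: 20·log₁₀(1.28/0.775) = 4.36 dBu.
Output: 4.36 + 17.9 = +22.3 dBu.

+22.3 dBu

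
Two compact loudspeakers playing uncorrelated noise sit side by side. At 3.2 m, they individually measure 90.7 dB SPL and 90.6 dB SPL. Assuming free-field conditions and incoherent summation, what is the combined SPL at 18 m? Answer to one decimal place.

78.7 dB SPL

Combined at 3.2 m: 10·log₁₀(10^(90.7/10)+10^(90.6/10)) = 93.66 dB SPL.
Then apply −20·log₁₀(18/3.2) = -15.00 dB → 78.7 dB SPL.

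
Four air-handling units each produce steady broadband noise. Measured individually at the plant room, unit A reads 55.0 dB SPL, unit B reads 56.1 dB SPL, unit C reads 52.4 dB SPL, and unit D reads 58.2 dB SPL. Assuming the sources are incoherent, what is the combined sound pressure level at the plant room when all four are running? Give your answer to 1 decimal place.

61.9 dB SPL

Uncorrelated sources add in intensity (power), not in dB.
L_total = 10·log₁₀(10^(55.0/10) + 10^(56.1/10) + 10^(52.4/10) + 10^(58.2/10)) = 10·log₁₀(1558000) = 61.9 dB SPL.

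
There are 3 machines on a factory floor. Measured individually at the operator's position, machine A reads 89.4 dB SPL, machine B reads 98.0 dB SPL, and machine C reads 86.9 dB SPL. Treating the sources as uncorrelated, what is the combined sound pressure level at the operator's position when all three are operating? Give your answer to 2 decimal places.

98.85 dB SPL

Incoherent sources sum as intensities:
L_total = 10·log₁₀(10^(89.4/10) + 10^(98.0/10) + 10^(86.9/10)) = 10·log₁₀(7670000000) = 98.85 dB SPL.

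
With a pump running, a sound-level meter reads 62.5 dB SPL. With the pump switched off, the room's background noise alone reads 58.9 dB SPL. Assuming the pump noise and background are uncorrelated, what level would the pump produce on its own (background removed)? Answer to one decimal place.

60.0 dB SPL

Subtract intensities: L_src = 10·log₁₀(10^(L_total/10) − 10^(L_bg/10)).
L_src = 10·log₁₀(10^(62.5/10) − 10^(58.9/10)) = 10·log₁₀(1002000) = 60.0 dB SPL.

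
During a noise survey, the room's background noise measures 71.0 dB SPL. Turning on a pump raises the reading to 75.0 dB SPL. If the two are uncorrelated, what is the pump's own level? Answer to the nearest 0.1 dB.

Remove the background by subtracting linear intensities:
L_src = 10·log₁₀(10^(75.0/10) − 10^(71.0/10)) = 10·log₁₀(19030000) = 72.8 dB SPL.

72.8 dB SPL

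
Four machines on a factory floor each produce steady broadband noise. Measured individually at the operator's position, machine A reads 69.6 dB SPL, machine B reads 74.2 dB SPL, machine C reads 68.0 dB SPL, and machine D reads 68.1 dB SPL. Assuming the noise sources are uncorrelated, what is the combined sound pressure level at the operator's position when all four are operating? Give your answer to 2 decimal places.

Add the sources as powers (linear), then convert back to dB:
L_total = 10·log₁₀(10^(69.6/10) + 10^(74.2/10) + 10^(68.0/10) + 10^(68.1/10)) = 10·log₁₀(48190000) = 76.83 dB SPL.

76.83 dB SPL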